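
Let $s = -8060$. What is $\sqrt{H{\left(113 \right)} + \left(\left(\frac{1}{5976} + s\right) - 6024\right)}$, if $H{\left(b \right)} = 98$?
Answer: $\frac{i \sqrt{13874335610}}{996} \approx 118.26 i$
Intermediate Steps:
$\sqrt{H{\left(113 \right)} + \left(\left(\frac{1}{5976} + s\right) - 6024\right)} = \sqrt{98 - \left(14084 - \frac{1}{5976}\right)} = \sqrt{98 + \left(\left(\frac{1}{5976} - 8060\right) - 6024\right)} = \sqrt{98 - \frac{84165983}{5976}} = \sqrt{- \frac{83580335}{5976}} = \frac{i \sqrt{13874335610}}{996}$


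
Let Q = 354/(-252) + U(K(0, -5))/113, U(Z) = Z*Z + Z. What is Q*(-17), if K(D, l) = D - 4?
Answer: 104771/4746 ≈ 22.076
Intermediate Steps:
K(D, l) = -4 + D
U(Z) = Z + Z² (U(Z) = Z² + Z = Z + Z²)
Q = -6163/4746 (Q = 354/(-252) + ((-4 + 0)*(1 + (-4 + 0)))/113 = 354*(-1/252) - 4*(1 - 4)*(1/113) = -59/42 - 4*(-3)*(1/113) = -59/42 + 12*(1/113) = -59/42 + 12/113 = -6163/4746 ≈ -1.2986)
Q*(-17) = -6163/4746*(-17) = 104771/4746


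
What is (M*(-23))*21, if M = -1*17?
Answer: 8211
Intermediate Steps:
M = -17
(M*(-23))*21 = -17*(-23)*21 = 391*21 = 8211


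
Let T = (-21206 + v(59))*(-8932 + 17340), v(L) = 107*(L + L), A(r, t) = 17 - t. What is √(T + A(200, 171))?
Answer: I*√72140794 ≈ 8493.6*I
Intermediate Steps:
v(L) = 214*L (v(L) = 107*(2*L) = 214*L)
T = -72140640 (T = (-21206 + 214*59)*(-8932 + 17340) = (-21206 + 12626)*8408 = -8580*8408 = -72140640)
√(T + A(200, 171)) = √(-72140640 + (17 - 1*171)) = √(-72140640 + (17 - 171)) = √(-72140640 - 154) = √(-72140794) = I*√72140794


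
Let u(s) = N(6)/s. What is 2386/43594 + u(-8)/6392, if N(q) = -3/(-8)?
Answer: 487976593/8916891136 ≈ 0.054725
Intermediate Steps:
N(q) = 3/8 (N(q) = -3*(-⅛) = 3/8)
u(s) = 3/(8*s)
2386/43594 + u(-8)/6392 = 2386/43594 + ((3/8)/(-8))/6392 = 2386*(1/43594) + ((3/8)*(-⅛))*(1/6392) = 1193/21797 - 3/64*1/6392 = 1193/21797 - 3/409088 = 487976593/8916891136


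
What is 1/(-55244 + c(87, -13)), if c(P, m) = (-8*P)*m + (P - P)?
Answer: -1/46196 ≈ -2.1647e-5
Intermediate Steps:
c(P, m) = -8*P*m (c(P, m) = -8*P*m + 0 = -8*P*m)
1/(-55244 + c(87, -13)) = 1/(-55244 - 8*87*(-13)) = 1/(-55244 + 9048) = 1/(-46196) = -1/46196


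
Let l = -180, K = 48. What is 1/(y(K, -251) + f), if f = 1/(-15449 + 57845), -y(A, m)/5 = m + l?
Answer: 42396/91363381 ≈ 0.00046404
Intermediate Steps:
y(A, m) = 900 - 5*m (y(A, m) = -5*(m - 180) = -5*(-180 + m) = 900 - 5*m)
f = 1/42396 ≈ 2.3587e-5
1/(y(K, -251) + f) = 1/((900 - 5*(-251)) + 1/42396) = 1/((900 + 1255) + 1/42396) = 1/(2155 + 1/42396) = 1/(91363381/42396) = 42396/91363381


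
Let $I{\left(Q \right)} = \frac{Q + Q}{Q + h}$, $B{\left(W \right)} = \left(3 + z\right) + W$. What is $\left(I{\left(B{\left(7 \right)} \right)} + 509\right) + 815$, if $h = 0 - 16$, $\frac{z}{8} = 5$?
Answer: $\frac{22558}{17} \approx 1326.9$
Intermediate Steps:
$z = 40$ ($z = 8 \cdot 5 = 40$)
$h = -16$ ($h = 0 - 16 = -16$)
$B{\left(W \right)} = 43 + W$ ($B{\left(W \right)} = \left(3 + 40\right) + W = 43 + W$)
$I{\left(Q \right)} = \frac{2 Q}{-16 + Q}$ ($I{\left(Q \right)} = \frac{Q + Q}{Q - 16} = \frac{2 Q}{-16 + Q}$)
$\left(I{\left(B{\left(7 \right)} \right)} + 509\right) + 815 = \left(\frac{2 \left(43 + 7\right)}{-16 + \left(43 + 7\right)} + 509\right) + 815 = \left(2 \cdot 50 \frac{1}{-16 + 50} + 509\right) + 815 = \left(2 \cdot 50 \cdot \frac{1}{34} + 509\right) + 815 = \left(\frac{50}{17} + 509\right) + 815 = \frac{8703}{17} + 815 = \frac{22558}{17}$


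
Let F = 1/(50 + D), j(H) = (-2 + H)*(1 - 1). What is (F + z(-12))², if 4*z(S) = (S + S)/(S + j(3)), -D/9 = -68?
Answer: 27556/109561 ≈ 0.25151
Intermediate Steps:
D = 612 (D = -9*(-68) = 612)
j(H) = 0 (j(H) = (-2 + H)*0 = 0)
F = 1/662 (F = 1/(50 + 612) = 1/662 ≈ 0.0015106)
z(S) = ½ (z(S) = ((S + S)/(S + 0))/4 = ((2*S)/S)/4 = (¼)*2 = ½)
(F + z(-12))² = (1/662 + ½)² = (166/331)² = 27556/109561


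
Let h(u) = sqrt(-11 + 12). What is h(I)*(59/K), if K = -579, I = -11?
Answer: -59/579 ≈ -0.10190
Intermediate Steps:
h(u) = 1 (h(u) = sqrt(1) = 1)
h(I)*(59/K) = 1*(59/(-579)) = 1*(59*(-1/579)) = 1*(-59/579) = -59/579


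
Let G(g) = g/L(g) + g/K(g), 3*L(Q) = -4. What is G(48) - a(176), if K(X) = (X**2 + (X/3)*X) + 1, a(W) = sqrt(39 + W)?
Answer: -110580/3073 - sqrt(215) ≈ -50.647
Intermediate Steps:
L(Q) = -4/3 (L(Q) = (1/3)*(-4) = -4/3)
K(X) = 1 + 4*X**2/3 (K(X) = (X**2 + (X*(1/3))*X) + 1 = (X**2 + (X/3)*X) + 1 = (X**2 + X**2/3) + 1 = 4*X**2/3 + 1 = 1 + 4*X**2/3)
G(g) = -3*g/4 + g/(1 + 4*g**2/3) (G(g) = g/(-4/3) + g/(1 + 4*g**2/3) = g*(-3/4) + g/(1 + 4*g**2/3) = -3*g/4 + g/(1 + 4*g**2/3))
G(48) - a(176) = (-12*48**3 + 3*48)/(12 + 16*48**2) - sqrt(39 + 176) = (-12*110592 + 144)/(12 + 16*2304) - sqrt(215) = (-1327104 + 144)/(12 + 36864) - sqrt(215) = -1326960/36876 - sqrt(215) = (1/36876)*(-1326960) - sqrt(215) = -110580/3073 - sqrt(215)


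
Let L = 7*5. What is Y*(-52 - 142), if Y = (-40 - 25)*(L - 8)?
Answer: 340470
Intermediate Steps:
L = 35
Y = -1755 (Y = (-40 - 25)*(35 - 8) = -65*27 = -1755)
Y*(-52 - 142) = -1755*(-52 - 142) = -1755*(-194) = 340470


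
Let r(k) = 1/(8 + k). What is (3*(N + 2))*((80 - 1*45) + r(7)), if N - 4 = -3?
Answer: 1578/5 ≈ 315.60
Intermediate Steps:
N = 1 (N = 4 - 3 = 1)
(3*(N + 2))*((80 - 1*45) + r(7)) = (3*(1 + 2))*((80 - 1*45) + 1/(8 + 7)) = (3*3)*((80 - 45) + 1/15) = 9*(35 + 1/15) = 9*(526/15) = 1578/5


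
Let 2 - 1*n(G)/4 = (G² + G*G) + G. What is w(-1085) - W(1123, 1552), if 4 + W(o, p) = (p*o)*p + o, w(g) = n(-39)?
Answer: -2704987715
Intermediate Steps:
n(G) = 8 - 8*G² - 4*G (n(G) = 8 - 4*((G² + G*G) + G) = 8 - 4*((G² + G²) + G) = 8 - 4*(2*G² + G) = 8 - 4*(G + 2*G²) = 8 + (-8*G² - 4*G) = 8 - 8*G² - 4*G)
w(g) = -12004 (w(g) = 8 - 8*(-39)² - 4*(-39) = 8 - 8*1521 + 156 = 8 - 12168 + 156 = -12004)
W(o, p) = -4 + o + o*p² (W(o, p) = -4 + ((p*o)*p + o) = -4 + ((o*p)*p + o) = -4 + (o*p² + o) = -4 + (o + o*p²) = -4 + o + o*p²)
w(-1085) - W(1123, 1552) = -12004 - (-4 + 1123 + 1123*1552²) = -12004 - (-4 + 1123 + 1123*2408704) = -12004 - (-4 + 1123 + 2704974592) = -12004 - 1*2704975711 = -12004 - 2704975711 = -2704987715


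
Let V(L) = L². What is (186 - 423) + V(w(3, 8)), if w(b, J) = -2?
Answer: -233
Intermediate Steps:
(186 - 423) + V(w(3, 8)) = (186 - 423) + (-2)² = -237 + 4 = -233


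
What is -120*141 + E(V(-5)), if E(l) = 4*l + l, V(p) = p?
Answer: -16945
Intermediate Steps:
E(l) = 5*l
-120*141 + E(V(-5)) = -120*141 + 5*(-5) = -16920 - 25 = -16945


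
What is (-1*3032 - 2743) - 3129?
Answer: -8904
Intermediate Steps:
(-1*3032 - 2743) - 3129 = (-3032 - 2743) - 3129 = -5775 - 3129 = -8904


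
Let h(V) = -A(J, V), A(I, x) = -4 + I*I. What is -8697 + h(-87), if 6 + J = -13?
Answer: -9054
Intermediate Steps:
J = -19 (J = -6 - 13 = -19)
A(I, x) = -4 + I²
h(V) = -357 (h(V) = -(-4 + (-19)²) = -(-4 + 361) = -1*357 = -357)
-8697 + h(-87) = -8697 - 357 = -9054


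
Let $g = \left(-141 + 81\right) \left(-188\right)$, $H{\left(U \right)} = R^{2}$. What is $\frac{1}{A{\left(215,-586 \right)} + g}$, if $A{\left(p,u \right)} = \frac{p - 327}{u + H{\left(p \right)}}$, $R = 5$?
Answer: $\frac{561}{6328192} \approx 8.8651 \cdot 10^{-5}$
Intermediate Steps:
$H{\left(U \right)} = 25$ ($H{\left(U \right)} = 5^{2} = 25$)
$A{\left(p,u \right)} = \frac{-327 + p}{25 + u}$ ($A{\left(p,u \right)} = \frac{p - 327}{u + 25} = \frac{-327 + p}{25 + u}$)
$g = 11280$ ($g = \left(-60\right) \left(-188\right) = 11280$)
$\frac{1}{A{\left(215,-586 \right)} + g} = \frac{1}{\frac{-327 + 215}{25 - 586} + 11280} = \frac{1}{\frac{1}{-561} \left(-112\right) + 11280} = \frac{1}{\left(- \frac{1}{561}\right) \left(-112\right) + 11280} = \frac{1}{\frac{112}{561} + 11280} = \frac{1}{\frac{6328192}{561}} = \frac{561}{6328192}$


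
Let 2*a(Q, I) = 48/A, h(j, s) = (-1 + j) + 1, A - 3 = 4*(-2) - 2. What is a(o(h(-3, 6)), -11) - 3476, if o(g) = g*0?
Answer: -24356/7 ≈ -3479.4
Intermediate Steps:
A = -7 (A = 3 + (4*(-2) - 2) = 3 + (-8 - 2) = 3 - 10 = -7)
h(j, s) = j
o(g) = 0
a(Q, I) = -24/7 (a(Q, I) = (48/(-7))/2 = (48*(-1/7))/2 = (1/2)*(-48/7) = -24/7)
a(o(h(-3, 6)), -11) - 3476 = -24/7 - 3476 = -24356/7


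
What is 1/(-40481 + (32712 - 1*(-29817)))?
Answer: 1/22048 ≈ 4.5356e-5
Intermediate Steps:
1/(-40481 + (32712 - 1*(-29817))) = 1/(-40481 + (32712 + 29817)) = 1/(-40481 + 62529) = 1/22048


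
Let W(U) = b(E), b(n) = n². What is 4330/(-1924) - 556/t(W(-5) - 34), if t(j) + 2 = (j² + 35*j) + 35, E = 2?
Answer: 21659/8658 ≈ 2.5016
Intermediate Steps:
W(U) = 4 (W(U) = 2² = 4)
t(j) = 33 + j² + 35*j (t(j) = -2 + ((j² + 35*j) + 35) = -2 + (35 + j² + 35*j) = 33 + j² + 35*j)
4330/(-1924) - 556/t(W(-5) - 34) = 4330/(-1924) - 556/(33 + (4 - 34)² + 35*(4 - 34)) = 4330*(-1/1924) - 556/(33 + (-30)² + 35*(-30)) = -2165/962 - 556/(33 + 900 - 1050) = -2165/962 - 556/(-117) = -2165/962 - 556*(-1/117) = -2165/962 + 556/117 = 21659/8658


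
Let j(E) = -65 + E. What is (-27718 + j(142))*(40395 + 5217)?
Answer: -1260761292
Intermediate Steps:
(-27718 + j(142))*(40395 + 5217) = (-27718 + (-65 + 142))*(40395 + 5217) = (-27718 + 77)*45612 = -27641*45612 = -1260761292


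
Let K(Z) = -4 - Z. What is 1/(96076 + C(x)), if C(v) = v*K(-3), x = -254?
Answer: 1/96330 ≈ 1.0381e-5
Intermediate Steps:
C(v) = -v (C(v) = v*(-4 - 1*(-3)) = v*(-4 + 3) = v*(-1) = -v)
1/(96076 + C(x)) = 1/(96076 - 1*(-254)) = 1/(96076 + 254) = 1/96330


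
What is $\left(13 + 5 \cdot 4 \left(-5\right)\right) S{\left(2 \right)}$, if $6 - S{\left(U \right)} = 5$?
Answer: $-87$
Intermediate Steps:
$S{\left(U \right)} = 1$ ($S{\left(U \right)} = 6 - 5 = 1$)
$\left(13 + 5 \cdot 4 \left(-5\right)\right) S{\left(2 \right)} = \left(13 + 5 \cdot 4 \left(-5\right)\right) 1 = \left(13 + 5 \left(-20\right)\right) 1 = \left(13 - 100\right) 1 = \left(-87\right) 1 = -87$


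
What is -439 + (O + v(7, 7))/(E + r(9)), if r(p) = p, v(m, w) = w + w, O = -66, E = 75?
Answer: -9232/21 ≈ -439.62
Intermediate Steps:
v(m, w) = 2*w
-439 + (O + v(7, 7))/(E + r(9)) = -439 + (-66 + 2*7)/(75 + 9) = -439 + (-66 + 14)/84 = -439 - 52*1/84 = -439 - 13/21 = -9232/21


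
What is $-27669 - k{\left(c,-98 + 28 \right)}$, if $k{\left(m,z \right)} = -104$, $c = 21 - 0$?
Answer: $-27565$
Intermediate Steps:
$c = 21$ ($c = 21 + 0 = 21$)
$-27669 - k{\left(c,-98 + 28 \right)} = -27669 - -104 = -27669 + 104 = -27565$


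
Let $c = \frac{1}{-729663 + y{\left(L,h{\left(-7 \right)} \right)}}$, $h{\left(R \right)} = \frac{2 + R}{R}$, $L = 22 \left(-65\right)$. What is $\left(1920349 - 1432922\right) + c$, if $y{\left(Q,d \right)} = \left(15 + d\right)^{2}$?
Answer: $\frac{17421317041200}{35741387} \approx 4.8743 \cdot 10^{5}$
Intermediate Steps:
$L = -1430$
$h{\left(R \right)} = \frac{2 + R}{R}$
$c = - \frac{49}{35741387}$ ($c = \frac{1}{-729663 + \left(15 + \frac{2 - 7}{-7}\right)^{2}} = \frac{1}{-729663 + \left(15 - - \frac{5}{7}\right)^{2}} = \frac{1}{-729663 + \left(15 + \frac{5}{7}\right)^{2}} = \frac{1}{-729663 + \left(\frac{110}{7}\right)^{2}} = \frac{1}{-729663 + \frac{12100}{49}} = \frac{1}{- \frac{35741387}{49}} = - \frac{49}{35741387} \approx -1.371 \cdot 10^{-6}$)
$\left(1920349 - 1432922\right) + c = \left(1920349 - 1432922\right) - \frac{49}{35741387} = 487427 - \frac{49}{35741387} = \frac{17421317041200}{35741387}$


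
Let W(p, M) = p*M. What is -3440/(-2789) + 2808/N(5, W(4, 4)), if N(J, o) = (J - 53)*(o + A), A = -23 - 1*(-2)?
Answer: 360713/27890 ≈ 12.933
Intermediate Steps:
A = -21 (A = -23 + 2 = -21)
W(p, M) = M*p
N(J, o) = (-53 + J)*(-21 + o) (N(J, o) = (J - 53)*(o - 21) = (-53 + J)*(-21 + o))
-3440/(-2789) + 2808/N(5, W(4, 4)) = -3440/(-2789) + 2808/(1113 - 212*4 - 21*5 + 5*(4*4)) = -3440*(-1/2789) + 2808/(1113 - 53*16 - 105 + 5*16) = 3440/2789 + 2808/(1113 - 848 - 105 + 80) = 3440/2789 + 2808/240 = 3440/2789 + 2808*(1/240) = 3440/2789 + 117/10 = 360713/27890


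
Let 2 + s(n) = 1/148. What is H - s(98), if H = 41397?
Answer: 6127051/148 ≈ 41399.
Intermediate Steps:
s(n) = -295/148 (s(n) = -2 + 1/148 = -295/148)
H - s(98) = 41397 - 1*(-295/148) = 41397 + 295/148 = 6127051/148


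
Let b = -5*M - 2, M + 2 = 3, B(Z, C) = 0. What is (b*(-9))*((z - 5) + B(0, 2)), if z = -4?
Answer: -567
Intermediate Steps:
M = 1 (M = -2 + 3 = 1)
b = -7 (b = -5*1 - 2 = -5 - 2 = -7)
(b*(-9))*((z - 5) + B(0, 2)) = (-7*(-9))*((-4 - 5) + 0) = 63*(-9 + 0) = 63*(-9) = -567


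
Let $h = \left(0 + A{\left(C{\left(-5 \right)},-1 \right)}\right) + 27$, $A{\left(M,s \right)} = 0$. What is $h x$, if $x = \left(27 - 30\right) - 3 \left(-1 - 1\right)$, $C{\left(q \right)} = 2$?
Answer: $81$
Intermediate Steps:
$h = 27$ ($h = \left(0 + 0\right) + 27 = 0 + 27 = 27$)
$x = 3$ ($x = -3 - -6 = -3 + 6 = 3$)
$h x = 27 \cdot 3 = 81$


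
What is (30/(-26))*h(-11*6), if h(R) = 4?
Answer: -60/13 ≈ -4.6154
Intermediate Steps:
(30/(-26))*h(-11*6) = (30/(-26))*4 = (30*(-1/26))*4 = -15/13*4 = -60/13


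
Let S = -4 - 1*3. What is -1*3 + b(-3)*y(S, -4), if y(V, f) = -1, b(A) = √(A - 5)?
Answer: -3 - 2*I*√2 ≈ -3.0 - 2.8284*I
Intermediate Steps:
S = -7 (S = -4 - 3 = -7)
b(A) = √(-5 + A)
-1*3 + b(-3)*y(S, -4) = -1*3 + √(-5 - 3)*(-1) = -3 + √(-8)*(-1) = -3 + (2*I*√2)*(-1) = -3 - 2*I*√2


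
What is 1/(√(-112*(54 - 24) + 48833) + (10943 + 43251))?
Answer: 54194/2936944163 - √45473/2936944163 ≈ 1.8380e-5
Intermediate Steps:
1/(√(-112*(54 - 24) + 48833) + (10943 + 43251)) = 1/(√(-112*30 + 48833) + 54194) = 1/(√(-3360 + 48833) + 54194) = 1/(√45473 + 54194) = 1/(54194 + √45473)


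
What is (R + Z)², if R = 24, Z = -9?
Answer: 225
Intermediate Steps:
(R + Z)² = (24 - 9)² = 15² = 225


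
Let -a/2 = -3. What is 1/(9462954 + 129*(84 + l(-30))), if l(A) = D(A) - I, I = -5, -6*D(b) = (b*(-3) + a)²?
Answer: 1/9276291 ≈ 1.0780e-7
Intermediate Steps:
a = 6 (a = -2*(-3) = 6)
D(b) = -(6 - 3*b)²/6 (D(b) = -(b*(-3) + 6)²/6 = -(-3*b + 6)²/6 = -(6 - 3*b)²/6)
l(A) = 5 - 3*(-2 + A)²/2 (l(A) = -3*(-2 + A)²/2 - 1*(-5) = -3*(-2 + A)²/2 + 5 = 5 - 3*(-2 + A)²/2)
1/(9462954 + 129*(84 + l(-30))) = 1/(9462954 + 129*(84 + (5 - 3*(-2 - 30)²/2))) = 1/(9462954 + 129*(84 + (5 - 3/2*(-32)²))) = 1/(9462954 + 129*(84 + (5 - 3/2*1024))) = 1/(9462954 + 129*(84 + (5 - 1536))) = 1/(9462954 + 129*(84 - 1531)) = 1/(9462954 + 129*(-1447)) = 1/(9462954 - 186663) = 1/9276291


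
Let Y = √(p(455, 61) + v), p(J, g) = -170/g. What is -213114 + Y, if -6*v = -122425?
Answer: -213114 + √2732887230/366 ≈ -2.1297e+5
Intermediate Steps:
v = 122425/6 (v = -⅙*(-122425) = 122425/6 ≈ 20404.)
Y = √2732887230/366 (Y = √(-170/61 + 122425/6) = √(7466905/366) = √2732887230/366 ≈ 142.83)
-213114 + Y = -213114 + √2732887230/366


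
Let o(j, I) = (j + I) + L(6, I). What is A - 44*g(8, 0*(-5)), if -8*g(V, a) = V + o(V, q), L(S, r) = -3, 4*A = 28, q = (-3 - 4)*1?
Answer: 40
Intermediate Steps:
q = -7 (q = -7*1 = -7)
A = 7 (A = (¼)*28 = 7)
o(j, I) = -3 + I + j (o(j, I) = (j + I) - 3 = (I + j) - 3 = -3 + I + j)
g(V, a) = 5/4 - V/4 (g(V, a) = -(V + (-3 - 7 + V))/8 = -(V + (-10 + V))/8 = -(-10 + 2*V)/8 = 5/4 - V/4)
A - 44*g(8, 0*(-5)) = 7 - 44*(5/4 - ¼*8) = 7 - 44*(5/4 - 2) = 7 - 44*(-¾) = 7 + 33 = 40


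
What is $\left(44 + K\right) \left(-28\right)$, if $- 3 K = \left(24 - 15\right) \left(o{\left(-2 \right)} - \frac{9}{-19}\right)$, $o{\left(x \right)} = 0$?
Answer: $- \frac{22652}{19} \approx -1192.2$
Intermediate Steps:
$K = - \frac{27}{19}$ ($K = - \frac{\left(24 - 15\right) \left(0 - \frac{9}{-19}\right)}{3} = - \frac{9 \left(0 - - \frac{9}{19}\right)}{3} = - \frac{9 \left(0 + \frac{9}{19}\right)}{3} = - \frac{9 \cdot \frac{9}{19}}{3} = \left(- \frac{1}{3}\right) \frac{81}{19} = - \frac{27}{19} \approx -1.4211$)
$\left(44 + K\right) \left(-28\right) = \left(44 - \frac{27}{19}\right) \left(-28\right) = \frac{809}{19} \left(-28\right) = - \frac{22652}{19}$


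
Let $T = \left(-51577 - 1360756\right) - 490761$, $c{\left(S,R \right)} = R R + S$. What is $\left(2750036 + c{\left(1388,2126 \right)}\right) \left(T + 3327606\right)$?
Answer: $10358054105600$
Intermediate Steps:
$c{\left(S,R \right)} = S + R^{2}$ ($c{\left(S,R \right)} = R^{2} + S = S + R^{2}$)
$T = -1903094$ ($T = -1412333 - 490761 = -1903094$)
$\left(2750036 + c{\left(1388,2126 \right)}\right) \left(T + 3327606\right) = \left(2750036 + \left(1388 + 2126^{2}\right)\right) \left(-1903094 + 3327606\right) = \left(2750036 + \left(1388 + 4519876\right)\right) 1424512 = \left(2750036 + 4521264\right) 1424512 = 7271300 \cdot 1424512 = 10358054105600$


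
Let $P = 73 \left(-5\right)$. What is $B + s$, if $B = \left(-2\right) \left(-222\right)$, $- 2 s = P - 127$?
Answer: $690$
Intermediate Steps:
$P = -365$
$s = 246$ ($s = - \frac{-365 - 127}{2} = \left(- \frac{1}{2}\right) \left(-492\right) = 246$)
$B = 444$
$B + s = 444 + 246 = 690$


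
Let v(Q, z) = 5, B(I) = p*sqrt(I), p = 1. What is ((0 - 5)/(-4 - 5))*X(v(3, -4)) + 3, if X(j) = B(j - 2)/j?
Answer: 3 + sqrt(3)/9 ≈ 3.1925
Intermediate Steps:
B(I) = sqrt(I) (B(I) = 1*sqrt(I) = sqrt(I))
X(j) = sqrt(-2 + j)/j (X(j) = sqrt(j - 2)/j = sqrt(-2 + j)/j)
((0 - 5)/(-4 - 5))*X(v(3, -4)) + 3 = ((0 - 5)/(-4 - 5))*(sqrt(-2 + 5)/5) + 3 = (-5/(-9))*(sqrt(3)/5) + 3 = (-5*(-1/9))*(sqrt(3)/5) + 3 = 5*(sqrt(3)/5)/9 + 3 = sqrt(3)/9 + 3 = 3 + sqrt(3)/9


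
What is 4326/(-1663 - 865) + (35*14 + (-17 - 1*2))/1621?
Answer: -2910879/2048944 ≈ -1.4207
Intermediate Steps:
4326/(-1663 - 865) + (35*14 + (-17 - 1*2))/1621 = 4326/(-2528) + (490 + (-17 - 2))*(1/1621) = 4326*(-1/2528) + (490 - 19)*(1/1621) = -2163/1264 + 471*(1/1621) = -2163/1264 + 471/1621 = -2910879/2048944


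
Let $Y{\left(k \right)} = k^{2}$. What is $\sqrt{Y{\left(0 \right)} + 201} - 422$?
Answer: $-422 + \sqrt{201} \approx -407.82$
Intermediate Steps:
$\sqrt{Y{\left(0 \right)} + 201} - 422 = \sqrt{0^{2} + 201} - 422 = \sqrt{0 + 201} - 422 = \sqrt{201} - 422 = -422 + \sqrt{201}$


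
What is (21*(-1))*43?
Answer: -903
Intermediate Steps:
(21*(-1))*43 = -21*43 = -903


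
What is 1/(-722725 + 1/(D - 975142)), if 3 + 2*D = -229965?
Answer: -1090126/787861313351 ≈ -1.3837e-6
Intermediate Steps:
D = -114984 (D = -3/2 + (1/2)*(-229965) = -3/2 - 229965/2 = -114984)
1/(-722725 + 1/(D - 975142)) = 1/(-722725 + 1/(-114984 - 975142)) = 1/(-722725 + 1/(-1090126)) = 1/(-722725 - 1/1090126) = 1/(-787861313351/1090126) = -1090126/787861313351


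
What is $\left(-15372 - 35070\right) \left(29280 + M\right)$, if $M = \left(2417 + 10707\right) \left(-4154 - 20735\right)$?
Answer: $16475061168552$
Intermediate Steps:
$M = -326643236$ ($M = 13124 \left(-24889\right) = -326643236$)
$\left(-15372 - 35070\right) \left(29280 + M\right) = \left(-15372 - 35070\right) \left(29280 - 326643236\right) = \left(-50442\right) \left(-326613956\right) = 16475061168552$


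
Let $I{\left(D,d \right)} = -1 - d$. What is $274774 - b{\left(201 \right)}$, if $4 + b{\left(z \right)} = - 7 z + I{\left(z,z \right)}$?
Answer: $276387$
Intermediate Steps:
$b{\left(z \right)} = -5 - 8 z$ ($b{\left(z \right)} = -4 - \left(1 + 8 z\right) = -5 - 8 z$)
$274774 - b{\left(201 \right)} = 274774 - \left(-5 - 1608\right) = 274774 - -1613 = 274774 + 1613 = 276387$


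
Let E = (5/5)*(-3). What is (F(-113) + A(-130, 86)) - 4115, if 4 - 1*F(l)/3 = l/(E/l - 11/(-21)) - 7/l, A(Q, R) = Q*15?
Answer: -802414549/147578 ≈ -5437.2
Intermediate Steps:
A(Q, R) = 15*Q
E = -3 (E = (5*(⅕))*(-3) = 1*(-3) = -3)
F(l) = 12 + 21/l - 3*l/(11/21 - 3/l) (F(l) = 12 - 3*(l/(-3/l - 11/(-21)) - 7/l) = 12 - 3*(l/(-3/l - 11*(-1/21)) - 7/l) = 12 - 3*(l/(-3/l + 11/21) - 7/l) = 12 - 3*(l/(11/21 - 3/l) - 7/l) = 12 - 3*(-7/l + l/(11/21 - 3/l)) = 12 + (21/l - 3*l/(11/21 - 3/l)) = 12 + 21/l - 3*l/(11/21 - 3/l))
(F(-113) + A(-130, 86)) - 4115 = (3*(-441 - 175*(-113) - 21*(-113)³ + 44*(-113)²)/(-113*(-63 + 11*(-113))) + 15*(-130)) - 4115 = (3*(-1/113)*(-441 + 19775 - 21*(-1442897) + 44*12769)/(-63 - 1243) - 1950) - 4115 = (3*(-1/113)*(-441 + 19775 + 30300837 + 561836)/(-1306) - 1950) - 4115 = (3*(-1/113)*(-1/1306)*30882007 - 1950) - 4115 = (92646021/147578 - 1950) - 4115 = -195131079/147578 - 4115 = -802414549/147578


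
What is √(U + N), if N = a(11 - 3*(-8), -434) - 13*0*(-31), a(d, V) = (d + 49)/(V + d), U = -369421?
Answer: I*√133361057/19 ≈ 607.8*I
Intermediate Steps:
a(d, V) = (49 + d)/(V + d)
N = -4/19 (N = (49 + (11 - 3*(-8)))/(-434 + (11 - 3*(-8))) - 13*0*(-31) = (49 + (11 + 24))/(-434 + (11 + 24)) + 0*(-31) = (49 + 35)/(-434 + 35) + 0 = 84/(-399) + 0 = -1/399*84 + 0 = -4/19 + 0 = -4/19 ≈ -0.21053)
√(U + N) = √(-369421 - 4/19) = √(-7019003/19) = I*√133361057/19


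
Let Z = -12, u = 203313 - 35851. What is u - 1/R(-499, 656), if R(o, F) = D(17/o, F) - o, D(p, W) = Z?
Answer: 81553993/487 ≈ 1.6746e+5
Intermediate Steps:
u = 167462
D(p, W) = -12
R(o, F) = -12 - o
u - 1/R(-499, 656) = 167462 - 1/(-12 - 1*(-499)) = 167462 - 1/(-12 + 499) = 167462 - 1/487 = 81553993/487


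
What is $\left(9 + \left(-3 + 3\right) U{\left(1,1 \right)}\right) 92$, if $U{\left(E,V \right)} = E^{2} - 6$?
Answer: $828$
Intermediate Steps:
$U{\left(E,V \right)} = -6 + E^{2}$ ($U{\left(E,V \right)} = E^{2} - 6 = -6 + E^{2}$)
$\left(9 + \left(-3 + 3\right) U{\left(1,1 \right)}\right) 92 = \left(9 + \left(-3 + 3\right) \left(-6 + 1^{2}\right)\right) 92 = \left(9 + 0 \left(-6 + 1\right)\right) 92 = \left(9 + 0 \left(-5\right)\right) 92 = \left(9 + 0\right) 92 = 9 \cdot 92 = 828$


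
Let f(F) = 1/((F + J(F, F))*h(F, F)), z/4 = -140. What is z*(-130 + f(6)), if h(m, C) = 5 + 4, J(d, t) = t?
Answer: 1965460/27 ≈ 72795.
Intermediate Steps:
z = -560 (z = 4*(-140) = -560)
h(m, C) = 9
f(F) = 1/(18*F) (f(F) = 1/((F + F)*9) = (⅑)/(2*F) = (1/(2*F))*(⅑) = 1/(18*F))
z*(-130 + f(6)) = -560*(-130 + (1/18)/6) = -560*(-130 + (1/18)*(⅙)) = -560*(-130 + 1/108) = -560*(-14039/108) = 1965460/27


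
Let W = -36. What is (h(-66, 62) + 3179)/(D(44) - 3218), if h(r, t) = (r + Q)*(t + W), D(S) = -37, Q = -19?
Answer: -323/1085 ≈ -0.29770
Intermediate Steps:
h(r, t) = (-36 + t)*(-19 + r) (h(r, t) = (r - 19)*(t - 36) = (-19 + r)*(-36 + t) = (-36 + t)*(-19 + r))
(h(-66, 62) + 3179)/(D(44) - 3218) = ((684 - 36*(-66) - 19*62 - 66*62) + 3179)/(-37 - 3218) = ((684 + 2376 - 1178 - 4092) + 3179)/(-3255) = (-2210 + 3179)*(-1/3255) = 969*(-1/3255) = -323/1085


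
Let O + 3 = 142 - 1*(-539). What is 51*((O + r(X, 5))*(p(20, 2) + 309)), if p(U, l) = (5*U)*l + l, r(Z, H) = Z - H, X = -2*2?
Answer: 17434809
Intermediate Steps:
O = 678 (O = -3 + (142 - 1*(-539)) = -3 + (142 + 539) = -3 + 681 = 678)
X = -4
p(U, l) = l + 5*U*l (p(U, l) = 5*U*l + l = l + 5*U*l)
51*((O + r(X, 5))*(p(20, 2) + 309)) = 51*((678 + (-4 - 1*5))*(2*(1 + 5*20) + 309)) = 51*((678 + (-4 - 5))*(2*(1 + 100) + 309)) = 51*((678 - 9)*(2*101 + 309)) = 51*(669*(202 + 309)) = 51*(669*511) = 51*341859 = 17434809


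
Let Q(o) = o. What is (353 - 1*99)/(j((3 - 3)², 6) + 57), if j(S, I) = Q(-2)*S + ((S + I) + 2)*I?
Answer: 254/105 ≈ 2.4190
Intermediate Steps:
j(S, I) = -2*S + I*(2 + I + S) (j(S, I) = -2*S + ((S + I) + 2)*I = -2*S + ((I + S) + 2)*I = -2*S + (2 + I + S)*I = -2*S + I*(2 + I + S))
(353 - 1*99)/(j((3 - 3)², 6) + 57) = (353 - 1*99)/((6² - 2*(3 - 3)² + 2*6 + 6*(3 - 3)²) + 57) = (353 - 99)/((36 - 2*0² + 12 + 6*0²) + 57) = 254/((36 - 2*0 + 12 + 6*0) + 57) = 254/((36 + 0 + 12 + 0) + 57) = 254/(48 + 57) = 254/105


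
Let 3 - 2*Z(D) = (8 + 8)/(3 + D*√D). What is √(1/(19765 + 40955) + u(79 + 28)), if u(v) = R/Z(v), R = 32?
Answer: √(44242994235 + 1578002293395*√107)/(15180*√(-7 + 321*√107)) ≈ 4.6299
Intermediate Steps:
Z(D) = 3/2 - 8/(3 + D^(3/2)) (Z(D) = 3/2 - (8 + 8)/(2*(3 + D*√D)) = 3/2 - 8/(3 + D^(3/2)))
u(v) = 64*(3 + v^(3/2))/(-7 + 3*v^(3/2)) (u(v) = 32/(((-7 + 3*v^(3/2))/(2*(3 + v^(3/2))))) = 32*(2*(3 + v^(3/2))/(-7 + 3*v^(3/2))) = 64*(3 + v^(3/2))/(-7 + 3*v^(3/2)))
√(1/(19765 + 40955) + u(79 + 28)) = √(1/(19765 + 40955) + 64*(3 + (79 + 28)^(3/2))/(-7 + 3*(79 + 28)^(3/2))) = √(1/60720 + 64*(3 + 107^(3/2))/(-7 + 3*107^(3/2))) = √(1/60720 + 64*(3 + 107*√107)/(-7 + 3*(107*√107))) = √(1/60720 + 64*(3 + 107*√107)/(-7 + 321*√107))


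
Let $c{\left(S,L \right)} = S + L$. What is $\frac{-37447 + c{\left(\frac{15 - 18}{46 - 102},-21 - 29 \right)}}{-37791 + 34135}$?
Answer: $\frac{2099829}{204736} \approx 10.256$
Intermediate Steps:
$c{\left(S,L \right)} = L + S$
$\frac{-37447 + c{\left(\frac{15 - 18}{46 - 102},-21 - 29 \right)}}{-37791 + 34135} = \frac{-37447 + \left(\left(-21 - 29\right) + \frac{15 - 18}{46 - 102}\right)}{-37791 + 34135} = \frac{-37447 - \left(50 + \frac{3}{-56}\right)}{-3656} = \left(-37447 - \frac{2797}{56}\right) \left(- \frac{1}{3656}\right) = \left(- \frac{2099829}{56}\right) \left(- \frac{1}{3656}\right) = \frac{2099829}{204736}$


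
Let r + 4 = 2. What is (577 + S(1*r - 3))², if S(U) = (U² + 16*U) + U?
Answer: 267289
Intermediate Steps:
r = -2 (r = -4 + 2 = -2)
S(U) = U² + 17*U
(577 + S(1*r - 3))² = (577 + (1*(-2) - 3)*(17 + (1*(-2) - 3)))² = (577 + (-2 - 3)*(17 + (-2 - 3)))² = (577 - 5*(17 - 5))² = (577 - 5*12)² = (577 - 60)² = 517² = 267289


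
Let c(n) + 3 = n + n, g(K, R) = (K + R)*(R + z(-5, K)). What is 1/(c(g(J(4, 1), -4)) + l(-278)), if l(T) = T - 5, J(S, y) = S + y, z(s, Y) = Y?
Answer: -1/284 ≈ -0.0035211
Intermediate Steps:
g(K, R) = (K + R)² (g(K, R) = (K + R)*(R + K) = (K + R)*(K + R) = (K + R)²)
c(n) = -3 + 2*n (c(n) = -3 + (n + n) = -3 + 2*n)
l(T) = -5 + T
1/(c(g(J(4, 1), -4)) + l(-278)) = 1/((-3 + 2*((4 + 1)² + (-4)² + 2*(4 + 1)*(-4))) + (-5 - 278)) = 1/((-3 + 2*(5² + 16 + 2*5*(-4))) - 283) = 1/((-3 + 2*(25 + 16 - 40)) - 283) = 1/((-3 + 2*1) - 283) = 1/((-3 + 2) - 283) = 1/(-1 - 283) = 1/(-284) = -1/284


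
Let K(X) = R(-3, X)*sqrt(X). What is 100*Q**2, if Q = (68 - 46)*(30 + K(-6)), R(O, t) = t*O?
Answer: -50529600 + 52272000*I*sqrt(6) ≈ -5.053e+7 + 1.2804e+8*I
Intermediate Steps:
R(O, t) = O*t
K(X) = -3*X**(3/2) (K(X) = (-3*X)*sqrt(X) = -3*X**(3/2))
Q = 660 + 396*I*sqrt(6) (Q = (68 - 46)*(30 - (-18)*I*sqrt(6)) = 22*(30 - (-18)*I*sqrt(6)) = 22*(30 + 18*I*sqrt(6)) = 660 + 396*I*sqrt(6) ≈ 660.0 + 970.0*I)
100*Q**2 = 100*(660 + 396*I*sqrt(6))**2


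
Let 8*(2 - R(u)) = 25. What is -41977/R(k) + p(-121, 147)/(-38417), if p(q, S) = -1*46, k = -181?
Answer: 12901043686/345753 ≈ 37313.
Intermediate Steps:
R(u) = -9/8 (R(u) = 2 - 1/8*25 = 2 - 25/8 = -9/8)
p(q, S) = -46
-41977/R(k) + p(-121, 147)/(-38417) = -41977/(-9/8) - 46/(-38417) = -41977*(-8/9) - 46*(-1/38417) = 335816/9 + 46/38417 = 12901043686/345753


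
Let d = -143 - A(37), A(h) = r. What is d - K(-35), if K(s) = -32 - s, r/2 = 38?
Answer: -222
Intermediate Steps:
r = 76 (r = 2*38 = 76)
A(h) = 76
d = -219 (d = -143 - 1*76 = -143 - 76 = -219)
d - K(-35) = -219 - (-32 - 1*(-35)) = -219 - (-32 + 35) = -219 - 1*3 = -219 - 3 = -222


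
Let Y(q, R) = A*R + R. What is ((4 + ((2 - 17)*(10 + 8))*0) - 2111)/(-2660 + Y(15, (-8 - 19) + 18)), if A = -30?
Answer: 2107/2399 ≈ 0.87828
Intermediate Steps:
Y(q, R) = -29*R (Y(q, R) = -30*R + R = -29*R)
((4 + ((2 - 17)*(10 + 8))*0) - 2111)/(-2660 + Y(15, (-8 - 19) + 18)) = ((4 + ((2 - 17)*(10 + 8))*0) - 2111)/(-2660 - 29*((-8 - 19) + 18)) = ((4 - 15*18*0) - 2111)/(-2660 - 29*(-27 + 18)) = ((4 - 270*0) - 2111)/(-2660 - 29*(-9)) = ((4 + 0) - 2111)/(-2660 + 261) = (4 - 2111)/(-2399) = -2107*(-1/2399) = 2107/2399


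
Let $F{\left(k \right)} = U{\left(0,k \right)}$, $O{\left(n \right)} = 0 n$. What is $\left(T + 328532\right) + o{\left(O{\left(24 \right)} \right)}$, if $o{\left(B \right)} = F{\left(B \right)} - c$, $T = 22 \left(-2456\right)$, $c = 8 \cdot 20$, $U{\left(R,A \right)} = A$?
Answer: $274340$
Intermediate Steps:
$O{\left(n \right)} = 0$
$F{\left(k \right)} = k$
$c = 160$
$T = -54032$
$o{\left(B \right)} = -160 + B$ ($o{\left(B \right)} = B - 160 = -160 + B$)
$\left(T + 328532\right) + o{\left(O{\left(24 \right)} \right)} = \left(-54032 + 328532\right) + \left(-160 + 0\right) = 274500 - 160 = 274340$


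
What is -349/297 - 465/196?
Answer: -206509/58212 ≈ -3.5475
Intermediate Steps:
-349/297 - 465/196 = -206509/58212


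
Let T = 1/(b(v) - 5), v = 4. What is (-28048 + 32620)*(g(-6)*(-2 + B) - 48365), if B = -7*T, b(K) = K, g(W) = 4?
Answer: -221033340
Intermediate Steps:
T = -1 (T = 1/(4 - 5) = 1/(-1) = -1)
B = 7 (B = -7*(-1) = 7)
(-28048 + 32620)*(g(-6)*(-2 + B) - 48365) = (-28048 + 32620)*(4*(-2 + 7) - 48365) = 4572*(4*5 - 48365) = 4572*(20 - 48365) = 4572*(-48345) = -221033340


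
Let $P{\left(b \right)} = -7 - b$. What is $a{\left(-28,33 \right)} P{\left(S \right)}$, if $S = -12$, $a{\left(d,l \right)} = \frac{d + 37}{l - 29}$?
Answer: $\frac{45}{4} \approx 11.25$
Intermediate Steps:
$a{\left(d,l \right)} = \frac{37 + d}{-29 + l}$
$a{\left(-28,33 \right)} P{\left(S \right)} = \frac{37 - 28}{-29 + 33} \left(-7 - -12\right) = \frac{1}{4} \cdot 9 \left(-7 + 12\right) = \frac{1}{4} \cdot 9 \cdot 5 = \frac{9}{4} \cdot 5 = \frac{45}{4}$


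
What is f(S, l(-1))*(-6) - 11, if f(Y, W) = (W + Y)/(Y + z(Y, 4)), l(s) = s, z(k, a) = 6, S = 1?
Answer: -11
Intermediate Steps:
f(Y, W) = (W + Y)/(6 + Y) (f(Y, W) = (W + Y)/(Y + 6) = (W + Y)/(6 + Y))
f(S, l(-1))*(-6) - 11 = ((-1 + 1)/(6 + 1))*(-6) - 11 = (0/7)*(-6) - 11 = ((⅐)*0)*(-6) - 11 = 0*(-6) - 11 = 0 - 11 = -11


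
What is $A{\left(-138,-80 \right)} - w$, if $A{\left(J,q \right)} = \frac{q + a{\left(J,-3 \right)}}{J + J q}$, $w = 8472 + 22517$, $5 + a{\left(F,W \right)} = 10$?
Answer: $- \frac{112614051}{3634} \approx -30989.0$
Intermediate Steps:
$a{\left(F,W \right)} = 5$ ($a{\left(F,W \right)} = -5 + 10 = 5$)
$w = 30989$
$A{\left(J,q \right)} = \frac{5 + q}{J + J q}$ ($A{\left(J,q \right)} = \frac{q + 5}{J + J q} = \frac{5 + q}{J + J q}$)
$A{\left(-138,-80 \right)} - w = \frac{5 - 80}{\left(-138\right) \left(1 - 80\right)} - 30989 = \left(- \frac{1}{138}\right) \frac{1}{-79} \left(-75\right) - 30989 = \left(- \frac{1}{138}\right) \left(- \frac{1}{79}\right) \left(-75\right) - 30989 = - \frac{25}{3634} - 30989 = - \frac{112614051}{3634}$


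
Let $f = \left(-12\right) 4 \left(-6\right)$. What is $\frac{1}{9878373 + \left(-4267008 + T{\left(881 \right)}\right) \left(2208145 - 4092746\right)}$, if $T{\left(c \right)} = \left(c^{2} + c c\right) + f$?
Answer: $\frac{1}{5115567063571} \approx 1.9548 \cdot 10^{-13}$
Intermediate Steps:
$f = 288$ ($f = \left(-48\right) \left(-6\right) = 288$)
$T{\left(c \right)} = 288 + 2 c^{2}$ ($T{\left(c \right)} = \left(c^{2} + c c\right) + 288 = \left(c^{2} + c^{2}\right) + 288 = 2 c^{2} + 288 = 288 + 2 c^{2}$)
$\frac{1}{9878373 + \left(-4267008 + T{\left(881 \right)}\right) \left(2208145 - 4092746\right)} = \frac{1}{9878373 + \left(-4267008 + \left(288 + 2 \cdot 881^{2}\right)\right) \left(2208145 - 4092746\right)} = \frac{1}{9878373 + \left(-4267008 + \left(288 + 2 \cdot 776161\right)\right) \left(-1884601\right)} = \frac{1}{9878373 + \left(-4267008 + \left(288 + 1552322\right)\right) \left(-1884601\right)} = \frac{1}{9878373 + \left(-4267008 + 1552610\right) \left(-1884601\right)} = \frac{1}{9878373 - -5115557185198} = \frac{1}{9878373 + 5115557185198} = \frac{1}{5115567063571}$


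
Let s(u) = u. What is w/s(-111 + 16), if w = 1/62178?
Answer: -1/5906910 ≈ -1.6929e-7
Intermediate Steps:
w = 1/62178 ≈ 1.6083e-5
w/s(-111 + 16) = 1/(62178*(-111 + 16)) = (1/62178)/(-95) = (1/62178)*(-1/95) = -1/5906910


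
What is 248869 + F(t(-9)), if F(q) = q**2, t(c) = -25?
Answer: 249494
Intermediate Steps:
248869 + F(t(-9)) = 248869 + (-25)**2 = 248869 + 625 = 249494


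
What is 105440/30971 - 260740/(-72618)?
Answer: 7866110230/1124526039 ≈ 6.9950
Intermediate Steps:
105440/30971 - 260740/(-72618) = 105440*(1/30971) - 260740*(-1/72618) = 105440/30971 + 130370/36309 = 7866110230/1124526039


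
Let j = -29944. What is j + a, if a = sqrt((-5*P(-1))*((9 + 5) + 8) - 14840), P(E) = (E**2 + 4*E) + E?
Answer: -29944 + 120*I ≈ -29944.0 + 120.0*I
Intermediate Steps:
P(E) = E**2 + 5*E
a = 120*I (a = sqrt((-(-5)*(5 - 1))*((9 + 5) + 8) - 14840) = sqrt((-(-5)*4)*(14 + 8) - 14840) = sqrt(-5*(-4)*22 - 14840) = sqrt(20*22 - 14840) = sqrt(440 - 14840) = sqrt(-14400) = 120*I ≈ 120.0*I)
j + a = -29944 + 120*I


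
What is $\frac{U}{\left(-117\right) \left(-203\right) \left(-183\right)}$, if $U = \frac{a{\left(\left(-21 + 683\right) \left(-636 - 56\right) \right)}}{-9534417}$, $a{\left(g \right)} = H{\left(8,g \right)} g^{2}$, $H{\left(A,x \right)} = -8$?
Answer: $- \frac{1678874198528}{41440704684561} \approx -0.040513$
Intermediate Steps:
$a{\left(g \right)} = - 8 g^{2}$
$U = \frac{1678874198528}{9534417}$ ($U = \frac{\left(-8\right) \left(\left(-21 + 683\right) \left(-636 - 56\right)\right)^{2}}{-9534417} = - 8 \left(662 \left(-692\right)\right)^{2} \left(- \frac{1}{9534417}\right) = - 8 \left(-458104\right)^{2} \left(- \frac{1}{9534417}\right) = \left(-8\right) 209859274816 \left(- \frac{1}{9534417}\right) = \left(-1678874198528\right) \left(- \frac{1}{9534417}\right) = \frac{1678874198528}{9534417} \approx 1.7609 \cdot 10^{5}$)
$\frac{U}{\left(-117\right) \left(-203\right) \left(-183\right)} = \frac{1678874198528}{9534417 \left(-117\right) \left(-203\right) \left(-183\right)} = \frac{1678874198528}{9534417 \cdot 23751 \left(-183\right)} = \frac{1678874198528}{9534417 \left(-4346433\right)} = \frac{1678874198528}{9534417} \left(- \frac{1}{4346433}\right) = - \frac{1678874198528}{41440704684561}$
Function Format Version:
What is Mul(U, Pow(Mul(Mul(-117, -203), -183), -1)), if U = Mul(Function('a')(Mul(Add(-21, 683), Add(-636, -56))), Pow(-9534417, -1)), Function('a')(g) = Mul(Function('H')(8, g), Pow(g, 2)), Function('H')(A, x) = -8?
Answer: Rational(-1678874198528, 41440704684561) ≈ -0.040513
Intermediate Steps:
Function('a')(g) = Mul(-8, Pow(g, 2))
U = Rational(1678874198528, 9534417) (U = Mul(Mul(-8, Pow(Mul(Add(-21, 683), Add(-636, -56)), 2)), Pow(-9534417, -1)) = Mul(Mul(-8, Pow(Mul(662, -692), 2)), Rational(-1, 9534417)) = Mul(Mul(-8, Pow(-458104, 2)), Rational(-1, 9534417)) = Mul(Mul(-8, 209859274816), Rational(-1, 9534417)) = Mul(-1678874198528, Rational(-1, 9534417)) = Rational(1678874198528, 9534417) ≈ 1.7609e+5)
Mul(U, Pow(Mul(Mul(-117, -203), -183), -1)) = Mul(Rational(1678874198528, 9534417), Pow(Mul(Mul(-117, -203), -183), -1)) = Mul(Rational(1678874198528, 9534417), Pow(Mul(23751, -183), -1)) = Mul(Rational(1678874198528, 9534417), Pow(-4346433, -1)) = Mul(Rational(1678874198528, 9534417), Rational(-1, 4346433)) = Rational(-1678874198528, 41440704684561)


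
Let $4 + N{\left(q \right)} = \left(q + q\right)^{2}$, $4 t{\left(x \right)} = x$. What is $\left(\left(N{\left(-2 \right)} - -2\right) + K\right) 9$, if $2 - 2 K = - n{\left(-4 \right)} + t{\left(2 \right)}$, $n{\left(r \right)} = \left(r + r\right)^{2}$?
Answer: $\frac{1683}{4} \approx 420.75$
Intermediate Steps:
$t{\left(x \right)} = \frac{x}{4}$
$n{\left(r \right)} = 4 r^{2}$ ($n{\left(r \right)} = \left(2 r\right)^{2} = 4 r^{2}$)
$N{\left(q \right)} = -4 + 4 q^{2}$ ($N{\left(q \right)} = -4 + \left(q + q\right)^{2} = -4 + \left(2 q\right)^{2} = -4 + 4 q^{2}$)
$K = \frac{131}{4}$ ($K = 1 - \frac{- 4 \left(-4\right)^{2} + \frac{1}{4} \cdot 2}{2} = 1 - \frac{- 4 \cdot 16 + \frac{1}{2}}{2} = 1 - \frac{\left(-1\right) 64 + \frac{1}{2}}{2} = 1 - \frac{-64 + \frac{1}{2}}{2} = 1 - - \frac{127}{4} = 1 + \frac{127}{4} = \frac{131}{4} \approx 32.75$)
$\left(\left(N{\left(-2 \right)} - -2\right) + K\right) 9 = \left(\left(\left(-4 + 4 \left(-2\right)^{2}\right) - -2\right) + \frac{131}{4}\right) 9 = \left(\left(\left(-4 + 4 \cdot 4\right) + 2\right) + \frac{131}{4}\right) 9 = \left(\left(\left(-4 + 16\right) + 2\right) + \frac{131}{4}\right) 9 = \left(\left(12 + 2\right) + \frac{131}{4}\right) 9 = \left(14 + \frac{131}{4}\right) 9 = \frac{187}{4} \cdot 9 = \frac{1683}{4}$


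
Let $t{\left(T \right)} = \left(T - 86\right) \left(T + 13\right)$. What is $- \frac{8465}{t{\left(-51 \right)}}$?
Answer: $- \frac{8465}{5206} \approx -1.626$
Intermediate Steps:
$t{\left(T \right)} = \left(-86 + T\right) \left(13 + T\right)$
$- \frac{8465}{t{\left(-51 \right)}} = - \frac{8465}{-1118 + \left(-51\right)^{2} - -3723} = - \frac{8465}{-1118 + 2601 + 3723} = - \frac{8465}{5206}$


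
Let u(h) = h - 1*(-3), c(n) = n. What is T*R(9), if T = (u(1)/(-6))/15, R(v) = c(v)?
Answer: -⅖ ≈ -0.40000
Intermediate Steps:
u(h) = 3 + h (u(h) = h + 3 = 3 + h)
R(v) = v
T = -2/45 (T = ((3 + 1)/(-6))/15 = (4*(-⅙))*(1/15) = -⅔*1/15 = -2/45 ≈ -0.044444)
T*R(9) = -2/45*9 = -⅖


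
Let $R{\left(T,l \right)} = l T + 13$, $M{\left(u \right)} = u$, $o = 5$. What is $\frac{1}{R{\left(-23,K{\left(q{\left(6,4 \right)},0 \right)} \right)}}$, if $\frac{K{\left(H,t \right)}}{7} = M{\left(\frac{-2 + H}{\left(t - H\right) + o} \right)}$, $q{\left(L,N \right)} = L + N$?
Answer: $\frac{5}{1353} \approx 0.0036955$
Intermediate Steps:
$K{\left(H,t \right)} = \frac{7 \left(-2 + H\right)}{5 + t - H}$ ($K{\left(H,t \right)} = 7 \frac{-2 + H}{\left(t - H\right) + 5} = 7 \frac{-2 + H}{5 + t - H} = \frac{7 \left(-2 + H\right)}{5 + t - H}$)
$R{\left(T,l \right)} = 13 + T l$ ($R{\left(T,l \right)} = T l + 13 = 13 + T l$)
$\frac{1}{R{\left(-23,K{\left(q{\left(6,4 \right)},0 \right)} \right)}} = \frac{1}{13 - 23 \frac{7 \left(-2 + \left(6 + 4\right)\right)}{5 + 0 - \left(6 + 4\right)}} = \frac{1}{13 - 23 \frac{7 \left(-2 + 10\right)}{5 + 0 - 10}} = \frac{1}{13 - 23 \cdot 7 \frac{1}{5 + 0 - 10} \cdot 8} = \frac{1}{13 - 23 \cdot 7 \frac{1}{-5} \cdot 8} = \frac{1}{13 - 23 \cdot 7 \left(- \frac{1}{5}\right) 8} = \frac{1}{13 - - \frac{1288}{5}} = \frac{1}{13 + \frac{1288}{5}} = \frac{1}{\frac{1353}{5}} = \frac{5}{1353}$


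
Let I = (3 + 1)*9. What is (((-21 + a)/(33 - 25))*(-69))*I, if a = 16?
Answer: 3105/2 ≈ 1552.5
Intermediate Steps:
I = 36 (I = 4*9 = 36)
(((-21 + a)/(33 - 25))*(-69))*I = (((-21 + 16)/(33 - 25))*(-69))*36 = (-5/8*(-69))*36 = (-5*⅛*(-69))*36 = -5/8*(-69)*36 = (345/8)*36 = 3105/2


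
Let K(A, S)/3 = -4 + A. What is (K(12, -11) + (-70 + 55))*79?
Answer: 711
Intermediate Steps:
K(A, S) = -12 + 3*A (K(A, S) = 3*(-4 + A) = -12 + 3*A)
(K(12, -11) + (-70 + 55))*79 = ((-12 + 3*12) + (-70 + 55))*79 = ((-12 + 36) - 15)*79 = (24 - 15)*79 = 9*79 = 711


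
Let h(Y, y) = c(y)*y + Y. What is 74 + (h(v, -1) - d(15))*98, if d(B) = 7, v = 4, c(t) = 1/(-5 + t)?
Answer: -611/3 ≈ -203.67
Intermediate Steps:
h(Y, y) = Y + y/(-5 + y) (h(Y, y) = y/(-5 + y) + Y = Y + y/(-5 + y))
74 + (h(v, -1) - d(15))*98 = 74 + ((-1 + 4*(-5 - 1))/(-5 - 1) - 1*7)*98 = 74 + ((-1 + 4*(-6))/(-6) - 7)*98 = 74 + (-(-1 - 24)/6 - 7)*98 = 74 + (-⅙*(-25) - 7)*98 = 74 + (25/6 - 7)*98 = 74 - 17/6*98 = 74 - 833/3 = -611/3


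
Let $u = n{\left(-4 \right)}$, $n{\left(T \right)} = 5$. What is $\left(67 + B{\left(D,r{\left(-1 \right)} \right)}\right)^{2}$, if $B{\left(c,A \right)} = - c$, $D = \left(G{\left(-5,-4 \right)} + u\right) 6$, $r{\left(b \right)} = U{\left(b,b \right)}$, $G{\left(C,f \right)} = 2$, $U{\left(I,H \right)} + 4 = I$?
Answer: $625$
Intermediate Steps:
$U{\left(I,H \right)} = -4 + I$
$u = 5$
$r{\left(b \right)} = -4 + b$
$D = 42$ ($D = \left(2 + 5\right) 6 = 7 \cdot 6 = 42$)
$\left(67 + B{\left(D,r{\left(-1 \right)} \right)}\right)^{2} = \left(67 - 42\right)^{2} = 25^{2} = 625$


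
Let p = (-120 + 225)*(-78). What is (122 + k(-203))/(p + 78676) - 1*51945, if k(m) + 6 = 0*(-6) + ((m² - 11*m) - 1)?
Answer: -3661351713/70486 ≈ -51944.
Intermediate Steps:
p = -8190 (p = 105*(-78) = -8190)
k(m) = -7 + m² - 11*m (k(m) = -6 + (0*(-6) + ((m² - 11*m) - 1)) = -6 + (0 + (-1 + m² - 11*m)) = -6 + (-1 + m² - 11*m) = -7 + m² - 11*m)
(122 + k(-203))/(p + 78676) - 1*51945 = (122 + (-7 + (-203)² - 11*(-203)))/(-8190 + 78676) - 1*51945 = (122 + (-7 + 41209 + 2233))/70486 - 51945 = (122 + 43435)*(1/70486) - 51945 = 43557*(1/70486) - 51945 = 43557/70486 - 51945 = -3661351713/70486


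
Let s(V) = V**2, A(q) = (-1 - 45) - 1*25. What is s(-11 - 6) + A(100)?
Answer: 218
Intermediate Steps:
A(q) = -71 (A(q) = -46 - 25 = -71)
s(-11 - 6) + A(100) = (-11 - 6)**2 - 71 = (-17)**2 - 71 = 289 - 71 = 218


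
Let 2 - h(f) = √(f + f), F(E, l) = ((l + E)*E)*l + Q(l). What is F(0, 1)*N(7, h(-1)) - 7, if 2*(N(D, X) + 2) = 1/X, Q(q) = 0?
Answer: -7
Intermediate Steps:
F(E, l) = E*l*(E + l) (F(E, l) = ((l + E)*E)*l + 0 = ((E + l)*E)*l + 0 = (E*(E + l))*l + 0 = E*l*(E + l) + 0 = E*l*(E + l))
h(f) = 2 - √2*√f (h(f) = 2 - √(f + f) = 2 - √(2*f) = 2 - √2*√f)
N(D, X) = -2 + 1/(2*X)
F(0, 1)*N(7, h(-1)) - 7 = (0*1*(0 + 1))*(-2 + 1/(2*(2 - √2*√(-1)))) - 7 = (0*1*1)*(-2 + 1/(2*(2 - √2*I))) - 7 = 0*(-2 + 1/(2*(2 - I*√2))) - 7 = 0 - 7 = -7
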